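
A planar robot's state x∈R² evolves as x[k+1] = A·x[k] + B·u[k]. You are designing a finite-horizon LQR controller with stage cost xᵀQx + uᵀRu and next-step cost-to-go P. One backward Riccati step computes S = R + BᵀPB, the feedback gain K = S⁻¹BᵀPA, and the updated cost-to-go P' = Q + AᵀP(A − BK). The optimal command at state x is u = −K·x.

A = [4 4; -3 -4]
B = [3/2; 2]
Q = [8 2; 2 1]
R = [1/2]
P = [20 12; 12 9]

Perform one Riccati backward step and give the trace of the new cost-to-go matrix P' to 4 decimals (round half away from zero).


BᵀP = [54.0000 36.0000]
S = R + BᵀPB = [1/2] + [153.0000] = [153.5000]
BᵀPA = [108.0000 72.0000]
K = S⁻¹·BᵀPA = [0.7036 0.4691]
A−BK = [2.9446 3.2964; -4.4072 -4.9381]
AᵀP(A−BK) = [37.0130 41.3420; 41.3420 46.2280]
P' = Q + AᵀP(A−BK) = [45.0130 43.3420; 43.3420 47.2280]
tr(P') = 92.2410

92.2410


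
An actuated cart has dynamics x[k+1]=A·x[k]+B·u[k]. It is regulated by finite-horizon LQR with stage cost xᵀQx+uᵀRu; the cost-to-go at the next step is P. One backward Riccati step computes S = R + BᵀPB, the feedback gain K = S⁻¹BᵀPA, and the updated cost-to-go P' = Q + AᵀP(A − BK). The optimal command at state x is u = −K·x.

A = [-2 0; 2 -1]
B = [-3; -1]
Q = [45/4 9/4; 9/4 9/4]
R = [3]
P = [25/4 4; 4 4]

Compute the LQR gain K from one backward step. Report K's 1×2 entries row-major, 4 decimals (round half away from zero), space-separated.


BᵀP = [-22.7500 -16.0000]
S = R + BᵀPB = [3] + [84.2500] = [87.2500]
BᵀPA = [13.5000 16.0000]
K = S⁻¹·BᵀPA = [0.1547 0.1834]
A−BK = [-1.5358 0.5501; 2.1547 -0.8166]
AᵀP(A−BK) = [6.9112 -2.4756; -2.4756 1.0659]
P' = Q + AᵀP(A−BK) = [18.1612 -0.2256; -0.2256 3.3159]
tr(P') = 21.4771

0.1547 0.1834


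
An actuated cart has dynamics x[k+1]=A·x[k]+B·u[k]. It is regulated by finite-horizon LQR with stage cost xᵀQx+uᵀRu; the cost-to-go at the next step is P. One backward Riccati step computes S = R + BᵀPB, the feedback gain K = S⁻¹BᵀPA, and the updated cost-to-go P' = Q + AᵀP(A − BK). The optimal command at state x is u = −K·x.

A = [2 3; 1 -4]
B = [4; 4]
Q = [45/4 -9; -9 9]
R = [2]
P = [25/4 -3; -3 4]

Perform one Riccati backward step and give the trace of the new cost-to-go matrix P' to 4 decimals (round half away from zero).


BᵀP = [13.0000 4.0000]
S = R + BᵀPB = [2] + [68.0000] = [70.0000]
BᵀPA = [30.0000 23.0000]
K = S⁻¹·BᵀPA = [0.4286 0.3286]
A−BK = [0.2857 1.6857; -0.7143 -5.3143]
AᵀP(A−BK) = [4.1429 26.6429; 26.6429 184.6929]
P' = Q + AᵀP(A−BK) = [15.3929 17.6429; 17.6429 193.6929]
tr(P') = 209.0857

209.0857


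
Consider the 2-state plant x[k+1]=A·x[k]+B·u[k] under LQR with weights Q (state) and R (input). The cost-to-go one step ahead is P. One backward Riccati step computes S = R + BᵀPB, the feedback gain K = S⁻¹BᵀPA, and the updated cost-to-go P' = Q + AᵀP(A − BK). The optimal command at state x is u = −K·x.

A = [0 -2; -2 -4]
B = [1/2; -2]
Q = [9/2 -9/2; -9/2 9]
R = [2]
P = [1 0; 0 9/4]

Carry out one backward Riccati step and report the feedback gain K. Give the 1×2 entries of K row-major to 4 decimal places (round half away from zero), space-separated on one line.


0.8000 1.5111

BᵀP = [0.5000 -4.5000]
S = R + BᵀPB = [2] + [9.2500] = [11.2500]
BᵀPA = [9.0000 17.0000]
K = S⁻¹·BᵀPA = [0.8000 1.5111]
A−BK = [-0.4000 -2.7556; -0.4000 -0.9778]
AᵀP(A−BK) = [1.8000 4.4000; 4.4000 14.3111]
P' = Q + AᵀP(A−BK) = [6.3000 -0.1000; -0.1000 23.3111]
tr(P') = 29.6111


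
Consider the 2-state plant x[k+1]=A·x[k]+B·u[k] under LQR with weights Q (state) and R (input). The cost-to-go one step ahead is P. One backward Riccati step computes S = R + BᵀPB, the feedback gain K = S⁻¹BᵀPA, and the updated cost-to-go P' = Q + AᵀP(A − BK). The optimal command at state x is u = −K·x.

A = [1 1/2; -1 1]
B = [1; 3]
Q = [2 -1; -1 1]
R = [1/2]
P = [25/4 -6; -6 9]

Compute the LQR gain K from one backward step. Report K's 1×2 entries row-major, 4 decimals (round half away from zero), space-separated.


BᵀP = [-11.7500 21.0000]
S = R + BᵀPB = [1/2] + [51.2500] = [51.7500]
BᵀPA = [-32.7500 15.1250]
K = S⁻¹·BᵀPA = [-0.6329 0.2923]
A−BK = [1.6329 0.2077; 0.8986 0.1232]
AᵀP(A−BK) = [6.5242 0.6969; 0.6969 0.1419]
P' = Q + AᵀP(A−BK) = [8.5242 -0.3031; -0.3031 1.1419]
tr(P') = 9.6661

-0.6329 0.2923


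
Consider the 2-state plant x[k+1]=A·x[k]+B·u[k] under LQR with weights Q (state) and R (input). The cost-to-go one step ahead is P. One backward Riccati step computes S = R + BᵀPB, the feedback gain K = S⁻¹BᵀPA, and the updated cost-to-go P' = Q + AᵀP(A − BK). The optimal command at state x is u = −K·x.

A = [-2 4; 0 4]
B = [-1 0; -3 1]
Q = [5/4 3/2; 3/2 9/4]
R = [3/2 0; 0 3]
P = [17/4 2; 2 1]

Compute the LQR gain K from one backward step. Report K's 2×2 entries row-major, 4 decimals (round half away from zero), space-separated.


BᵀP = [-10.2500 -5.0000; 2.0000 1.0000]
S = R + BᵀPB = [3/2 0; 0 3] + [25.2500 -5.0000; -5.0000 1.0000] = [26.7500 -5.0000; -5.0000 4.0000]
BᵀPA = [20.5000 -61.0000; -4.0000 12.0000]
K = S⁻¹·BᵀPA = [0.7561 -2.2439; -0.0549 0.1951]
A−BK = [-1.2439 1.7561; 2.3232 -2.9268]
AᵀP(A−BK) = [1.2805 -3.2195; -3.2195 8.7805]
P' = Q + AᵀP(A−BK) = [2.5305 -1.7195; -1.7195 11.0305]
tr(P') = 13.5610

0.7561 -2.2439 -0.0549 0.1951


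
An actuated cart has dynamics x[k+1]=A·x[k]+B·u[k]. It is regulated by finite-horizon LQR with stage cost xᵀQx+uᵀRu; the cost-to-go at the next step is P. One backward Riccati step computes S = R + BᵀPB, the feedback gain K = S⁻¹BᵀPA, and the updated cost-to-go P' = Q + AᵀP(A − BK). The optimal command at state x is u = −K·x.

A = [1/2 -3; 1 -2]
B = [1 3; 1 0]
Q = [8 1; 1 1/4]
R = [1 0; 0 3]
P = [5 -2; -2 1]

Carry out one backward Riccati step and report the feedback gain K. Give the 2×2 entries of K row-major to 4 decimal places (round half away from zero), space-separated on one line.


0.1667 -0.6190 0.0000 -0.5714

BᵀP = [3.0000 -1.0000; 15.0000 -6.0000]
S = R + BᵀPB = [1 0; 0 3] + [2.0000 9.0000; 9.0000 45.0000] = [3.0000 9.0000; 9.0000 48.0000]
BᵀPA = [0.5000 -7.0000; 1.5000 -33.0000]
K = S⁻¹·BᵀPA = [0.1667 -0.6190; 0.0000 -0.5714]
A−BK = [0.3333 -0.6667; 0.8333 -1.3810]
AᵀP(A−BK) = [0.1667 -0.3333; -0.3333 1.8095]
P' = Q + AᵀP(A−BK) = [8.1667 0.6667; 0.6667 2.0595]
tr(P') = 10.2262


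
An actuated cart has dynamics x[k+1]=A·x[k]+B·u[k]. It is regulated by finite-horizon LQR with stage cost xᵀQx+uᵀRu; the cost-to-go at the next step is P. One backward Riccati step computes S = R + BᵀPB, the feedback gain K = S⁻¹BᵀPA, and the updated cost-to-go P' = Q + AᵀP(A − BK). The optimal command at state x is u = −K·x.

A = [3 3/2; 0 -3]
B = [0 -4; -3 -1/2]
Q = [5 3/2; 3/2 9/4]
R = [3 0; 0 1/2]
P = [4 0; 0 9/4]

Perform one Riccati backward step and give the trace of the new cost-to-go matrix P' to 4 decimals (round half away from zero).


BᵀP = [0.0000 -6.7500; -16.0000 -1.1250]
S = R + BᵀPB = [3 0; 0 1/2] + [20.2500 3.3750; 3.3750 64.5625] = [23.2500 3.3750; 3.3750 65.0625]
BᵀPA = [0.0000 20.2500; -48.0000 -20.6250]
K = S⁻¹·BᵀPA = [0.1079 0.9239; -0.7433 -0.3649]
A−BK = [0.0266 0.0403; -0.0480 -0.4106]
AᵀP(A−BK) = [0.3192 0.4833; 0.4833 3.0135]
P' = Q + AᵀP(A−BK) = [5.3192 1.9833; 1.9833 5.2635]
tr(P') = 10.5827

10.5827


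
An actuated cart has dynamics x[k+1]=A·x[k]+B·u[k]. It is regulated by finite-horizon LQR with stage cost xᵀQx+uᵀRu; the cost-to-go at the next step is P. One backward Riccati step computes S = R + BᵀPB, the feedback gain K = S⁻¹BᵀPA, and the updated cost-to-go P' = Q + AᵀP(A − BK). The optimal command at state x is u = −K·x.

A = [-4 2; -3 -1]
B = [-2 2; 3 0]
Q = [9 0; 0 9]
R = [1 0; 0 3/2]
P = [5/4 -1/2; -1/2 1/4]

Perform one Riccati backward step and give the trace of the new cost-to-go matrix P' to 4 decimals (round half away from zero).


BᵀP = [-4.0000 1.7500; 2.5000 -1.0000]
S = R + BᵀPB = [1 0; 0 3/2] + [13.2500 -8.0000; -8.0000 5.0000] = [14.2500 -8.0000; -8.0000 6.5000]
BᵀPA = [10.7500 -9.7500; -7.0000 6.0000]
K = S⁻¹·BᵀPA = [0.4847 -0.5371; -0.4803 0.2620]
A−BK = [-2.0699 0.4017; -4.4541 0.6114]
AᵀP(A−BK) = [1.6769 -0.6419; -0.6419 0.4410]
P' = Q + AᵀP(A−BK) = [10.6769 -0.6419; -0.6419 9.4410]
tr(P') = 20.1179

20.1179


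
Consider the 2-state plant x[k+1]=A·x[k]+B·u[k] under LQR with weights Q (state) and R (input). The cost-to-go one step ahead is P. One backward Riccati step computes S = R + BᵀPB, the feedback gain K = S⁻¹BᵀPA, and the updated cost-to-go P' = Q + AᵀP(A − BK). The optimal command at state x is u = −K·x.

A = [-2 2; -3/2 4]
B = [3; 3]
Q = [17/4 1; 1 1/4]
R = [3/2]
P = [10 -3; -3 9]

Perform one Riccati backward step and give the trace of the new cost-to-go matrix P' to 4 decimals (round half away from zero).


32.9019

BᵀP = [21.0000 18.0000]
S = R + BᵀPB = [3/2] + [117.0000] = [118.5000]
BᵀPA = [-69.0000 114.0000]
K = S⁻¹·BᵀPA = [-0.5823 0.9620]
A−BK = [-0.2532 -0.8861; 0.2468 1.1139]
AᵀP(A−BK) = [2.0728 5.3797; 5.3797 26.3291]
P' = Q + AᵀP(A−BK) = [6.3228 6.3797; 6.3797 26.5791]
tr(P') = 32.9019


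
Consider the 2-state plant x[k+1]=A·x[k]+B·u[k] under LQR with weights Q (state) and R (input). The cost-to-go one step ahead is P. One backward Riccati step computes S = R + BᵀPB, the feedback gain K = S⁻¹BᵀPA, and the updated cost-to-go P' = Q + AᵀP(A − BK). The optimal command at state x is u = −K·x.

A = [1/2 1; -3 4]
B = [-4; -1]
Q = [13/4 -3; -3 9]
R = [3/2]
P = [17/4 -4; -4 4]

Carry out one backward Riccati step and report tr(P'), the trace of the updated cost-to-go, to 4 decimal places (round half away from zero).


BᵀP = [-13.0000 12.0000]
S = R + BᵀPB = [3/2] + [40.0000] = [41.5000]
BᵀPA = [-42.5000 35.0000]
K = S⁻¹·BᵀPA = [-1.0241 0.8434]
A−BK = [-3.5964 4.3735; -4.0241 4.8434]
AᵀP(A−BK) = [5.5384 -6.0316; -6.0316 6.7319]
P' = Q + AᵀP(A−BK) = [8.7884 -9.0316; -9.0316 15.7319]
tr(P') = 24.5203

24.5203


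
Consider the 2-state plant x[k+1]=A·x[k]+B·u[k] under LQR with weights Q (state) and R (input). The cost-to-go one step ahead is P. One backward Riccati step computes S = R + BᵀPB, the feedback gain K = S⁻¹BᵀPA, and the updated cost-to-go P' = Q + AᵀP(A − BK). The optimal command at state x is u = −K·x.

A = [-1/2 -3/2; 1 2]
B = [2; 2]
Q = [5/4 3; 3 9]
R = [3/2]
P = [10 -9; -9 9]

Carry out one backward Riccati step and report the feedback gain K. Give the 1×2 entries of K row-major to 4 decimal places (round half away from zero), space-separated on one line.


-0.1818 -0.5455

BᵀP = [2.0000 0.0000]
S = R + BᵀPB = [3/2] + [4.0000] = [5.5000]
BᵀPA = [-1.0000 -3.0000]
K = S⁻¹·BᵀPA = [-0.1818 -0.5455]
A−BK = [-0.1364 -0.4091; 1.3636 3.0909]
AᵀP(A−BK) = [20.3182 47.4545; 47.4545 110.8636]
P' = Q + AᵀP(A−BK) = [21.5682 50.4545; 50.4545 119.8636]
tr(P') = 141.4318


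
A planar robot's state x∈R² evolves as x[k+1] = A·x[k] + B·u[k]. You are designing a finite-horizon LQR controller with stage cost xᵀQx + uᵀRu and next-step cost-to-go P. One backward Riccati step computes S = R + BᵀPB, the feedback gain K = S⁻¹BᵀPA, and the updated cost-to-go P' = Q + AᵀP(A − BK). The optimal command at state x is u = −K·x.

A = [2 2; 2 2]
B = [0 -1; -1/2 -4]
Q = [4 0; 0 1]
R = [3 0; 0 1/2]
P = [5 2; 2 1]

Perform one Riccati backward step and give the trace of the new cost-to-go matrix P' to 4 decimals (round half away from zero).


7.9856

BᵀP = [-1.0000 -0.5000; -13.0000 -6.0000]
S = R + BᵀPB = [3 0; 0 1/2] + [0.2500 3.0000; 3.0000 37.0000] = [3.2500 3.0000; 3.0000 37.5000]
BᵀPA = [-3.0000 -3.0000; -38.0000 -38.0000]
K = S⁻¹·BᵀPA = [0.0133 0.0133; -1.0144 -1.0144]
A−BK = [0.9856 0.9856; -2.0509 -2.0509]
AᵀP(A−BK) = [1.4928 1.4928; 1.4928 1.4928]
P' = Q + AᵀP(A−BK) = [5.4928 1.4928; 1.4928 2.4928]
tr(P') = 7.9856


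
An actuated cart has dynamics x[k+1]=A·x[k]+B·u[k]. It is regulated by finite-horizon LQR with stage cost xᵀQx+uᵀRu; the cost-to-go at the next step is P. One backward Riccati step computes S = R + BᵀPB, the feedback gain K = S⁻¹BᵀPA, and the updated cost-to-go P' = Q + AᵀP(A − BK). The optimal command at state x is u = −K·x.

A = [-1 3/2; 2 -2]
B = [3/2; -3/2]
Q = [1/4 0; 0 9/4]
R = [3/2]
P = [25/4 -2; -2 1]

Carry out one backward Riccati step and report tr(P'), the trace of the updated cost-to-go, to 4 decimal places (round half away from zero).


5.4388

BᵀP = [12.3750 -4.5000]
S = R + BᵀPB = [3/2] + [25.3125] = [26.8125]
BᵀPA = [-21.3750 27.5625]
K = S⁻¹·BᵀPA = [-0.7972 1.0280]
A−BK = [0.1958 -0.0420; 0.8042 -0.4580]
AᵀP(A−BK) = [1.2098 -1.4021; -1.4021 1.7290]
P' = Q + AᵀP(A−BK) = [1.4598 -1.4021; -1.4021 3.9790]
tr(P') = 5.4388


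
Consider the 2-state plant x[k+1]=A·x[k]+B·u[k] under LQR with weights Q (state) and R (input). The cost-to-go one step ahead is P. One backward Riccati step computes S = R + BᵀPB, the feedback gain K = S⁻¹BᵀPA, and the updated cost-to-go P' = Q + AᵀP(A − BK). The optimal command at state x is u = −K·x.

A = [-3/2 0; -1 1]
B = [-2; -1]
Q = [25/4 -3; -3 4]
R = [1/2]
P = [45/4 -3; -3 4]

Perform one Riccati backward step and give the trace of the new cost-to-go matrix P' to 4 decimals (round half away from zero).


14.6542

BᵀP = [-19.5000 2.0000]
S = R + BᵀPB = [1/2] + [37.0000] = [37.5000]
BᵀPA = [27.2500 2.0000]
K = S⁻¹·BᵀPA = [0.7267 0.0533]
A−BK = [-0.0467 0.1067; -0.2733 1.0533]
AᵀP(A−BK) = [0.5108 -0.9533; -0.9533 3.8933]
P' = Q + AᵀP(A−BK) = [6.7608 -3.9533; -3.9533 7.8933]
tr(P') = 14.6542


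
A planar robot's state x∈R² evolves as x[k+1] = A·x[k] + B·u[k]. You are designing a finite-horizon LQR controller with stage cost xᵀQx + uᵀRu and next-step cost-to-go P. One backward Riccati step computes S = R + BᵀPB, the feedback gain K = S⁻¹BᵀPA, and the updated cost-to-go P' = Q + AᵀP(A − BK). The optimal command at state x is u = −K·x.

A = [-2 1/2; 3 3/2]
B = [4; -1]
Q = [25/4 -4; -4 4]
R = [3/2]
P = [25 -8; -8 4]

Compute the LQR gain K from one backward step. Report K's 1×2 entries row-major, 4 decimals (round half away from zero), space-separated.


BᵀP = [108.0000 -36.0000]
S = R + BᵀPB = [3/2] + [468.0000] = [469.5000]
BᵀPA = [-324.0000 0.0000]
K = S⁻¹·BᵀPA = [-0.6901 0.0000]
A−BK = [0.7604 0.5000; 2.3099 1.5000]
AᵀP(A−BK) = [8.4089 5.0000; 5.0000 3.2500]
P' = Q + AᵀP(A−BK) = [14.6589 1.0000; 1.0000 7.2500]
tr(P') = 21.9089

-0.6901 0.0000


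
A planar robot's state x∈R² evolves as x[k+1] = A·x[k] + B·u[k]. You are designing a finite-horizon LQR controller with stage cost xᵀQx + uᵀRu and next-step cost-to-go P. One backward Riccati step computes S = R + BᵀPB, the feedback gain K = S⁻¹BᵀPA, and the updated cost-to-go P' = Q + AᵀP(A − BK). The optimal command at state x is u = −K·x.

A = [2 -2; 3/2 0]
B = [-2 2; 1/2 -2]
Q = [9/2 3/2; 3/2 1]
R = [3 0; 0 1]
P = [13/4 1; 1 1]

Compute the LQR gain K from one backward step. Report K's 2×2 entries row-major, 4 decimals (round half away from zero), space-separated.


BᵀP = [-6.0000 -1.5000; 4.5000 0.0000]
S = R + BᵀPB = [3 0; 0 1] + [11.2500 -9.0000; -9.0000 9.0000] = [14.2500 -9.0000; -9.0000 10.0000]
BᵀPA = [-14.2500 12.0000; 9.0000 -9.0000]
K = S⁻¹·BᵀPA = [-1.0000 0.6341; 0.0000 -0.3293]
A−BK = [0.0000 -0.0732; 2.0000 -0.9756]
AᵀP(A−BK) = [7.0000 -4.0000; -4.0000 2.4268]
P' = Q + AᵀP(A−BK) = [11.5000 -2.5000; -2.5000 3.4268]
tr(P') = 14.9268

-1.0000 0.6341 0.0000 -0.3293


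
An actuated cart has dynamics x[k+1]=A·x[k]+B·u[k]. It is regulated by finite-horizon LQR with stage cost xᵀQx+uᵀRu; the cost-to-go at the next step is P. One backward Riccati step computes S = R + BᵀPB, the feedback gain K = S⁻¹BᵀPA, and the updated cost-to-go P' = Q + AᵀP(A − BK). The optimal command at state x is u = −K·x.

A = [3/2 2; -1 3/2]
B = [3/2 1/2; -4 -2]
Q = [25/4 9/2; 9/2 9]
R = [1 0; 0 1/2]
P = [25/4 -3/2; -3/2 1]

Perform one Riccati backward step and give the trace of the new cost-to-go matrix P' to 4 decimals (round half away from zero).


BᵀP = [15.3750 -6.2500; 6.1250 -2.7500]
S = R + BᵀPB = [1 0; 0 1/2] + [48.0625 20.1875; 20.1875 8.5625] = [49.0625 20.1875; 20.1875 9.0625]
BᵀPA = [29.3125 21.3750; 11.9375 8.1250]
K = S⁻¹·BᵀPA = [0.6647 0.8003; -0.1634 -0.8863]
A−BK = [0.5847 1.2426; 1.3319 2.9288]
AᵀP(A−BK) = [2.0295 3.9949; 3.9949 8.3437]
P' = Q + AᵀP(A−BK) = [8.2795 8.4949; 8.4949 17.3437]
tr(P') = 25.6232

25.6232


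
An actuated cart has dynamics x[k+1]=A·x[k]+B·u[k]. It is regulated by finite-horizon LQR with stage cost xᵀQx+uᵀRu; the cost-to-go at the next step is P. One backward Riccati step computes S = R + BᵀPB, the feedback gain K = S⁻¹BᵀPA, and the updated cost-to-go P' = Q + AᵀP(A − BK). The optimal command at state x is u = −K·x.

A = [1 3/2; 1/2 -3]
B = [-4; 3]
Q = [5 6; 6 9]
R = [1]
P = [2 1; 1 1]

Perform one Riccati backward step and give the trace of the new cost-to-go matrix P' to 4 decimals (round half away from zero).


18.9444

BᵀP = [-5.0000 -1.0000]
S = R + BᵀPB = [1] + [17.0000] = [18.0000]
BᵀPA = [-5.5000 -4.5000]
K = S⁻¹·BᵀPA = [-0.3056 -0.2500]
A−BK = [-0.2222 0.5000; 1.4167 -2.2500]
AᵀP(A−BK) = [1.5694 -2.1250; -2.1250 3.3750]
P' = Q + AᵀP(A−BK) = [6.5694 3.8750; 3.8750 12.3750]
tr(P') = 18.9444


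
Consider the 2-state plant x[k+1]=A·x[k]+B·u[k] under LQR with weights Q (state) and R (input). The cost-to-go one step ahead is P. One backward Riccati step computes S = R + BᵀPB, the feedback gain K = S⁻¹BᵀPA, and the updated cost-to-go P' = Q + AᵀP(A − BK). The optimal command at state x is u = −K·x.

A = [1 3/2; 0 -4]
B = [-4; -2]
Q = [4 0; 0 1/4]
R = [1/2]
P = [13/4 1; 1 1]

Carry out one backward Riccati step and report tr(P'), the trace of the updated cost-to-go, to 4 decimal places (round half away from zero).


BᵀP = [-15.0000 -6.0000]
S = R + BᵀPB = [1/2] + [72.0000] = [72.5000]
BᵀPA = [-15.0000 1.5000]
K = S⁻¹·BᵀPA = [-0.2069 0.0207]
A−BK = [0.1724 1.5828; -0.4138 -3.9586]
AᵀP(A−BK) = [0.1466 1.1853; 1.1853 11.2815]
P' = Q + AᵀP(A−BK) = [4.1466 1.1853; 1.1853 11.5315]
tr(P') = 15.6780

15.6780


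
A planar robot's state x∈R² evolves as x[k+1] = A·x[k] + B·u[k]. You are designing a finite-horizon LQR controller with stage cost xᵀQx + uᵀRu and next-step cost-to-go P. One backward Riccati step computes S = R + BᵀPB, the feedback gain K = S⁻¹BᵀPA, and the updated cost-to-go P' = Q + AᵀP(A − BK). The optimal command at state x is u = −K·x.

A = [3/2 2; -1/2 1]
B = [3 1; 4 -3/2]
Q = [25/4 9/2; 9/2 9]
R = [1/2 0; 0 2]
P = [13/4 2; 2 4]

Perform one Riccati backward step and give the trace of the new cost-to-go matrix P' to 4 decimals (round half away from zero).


BᵀP = [17.7500 22.0000; 0.2500 -4.0000]
S = R + BᵀPB = [1/2 0; 0 2] + [141.2500 -15.2500; -15.2500 6.2500] = [141.7500 -15.2500; -15.2500 8.2500]
BᵀPA = [15.6250 57.5000; 2.3750 -3.5000]
K = S⁻¹·BᵀPA = [0.1763 0.4494; 0.6137 0.4064]
A−BK = [0.3576 0.2455; -0.2845 -0.1879]
AᵀP(A−BK) = [1.1011 0.7634; 0.7634 0.5839]
P' = Q + AᵀP(A−BK) = [7.3511 5.2634; 5.2634 9.5839]
tr(P') = 16.9350

16.9350


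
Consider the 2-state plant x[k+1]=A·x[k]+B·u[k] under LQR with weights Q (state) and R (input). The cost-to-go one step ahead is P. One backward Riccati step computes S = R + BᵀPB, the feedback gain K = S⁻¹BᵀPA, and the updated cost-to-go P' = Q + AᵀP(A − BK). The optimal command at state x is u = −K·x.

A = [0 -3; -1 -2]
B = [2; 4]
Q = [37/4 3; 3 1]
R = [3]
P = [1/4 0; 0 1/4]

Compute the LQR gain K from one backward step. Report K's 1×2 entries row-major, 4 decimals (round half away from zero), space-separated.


-0.1250 -0.4375

BᵀP = [0.5000 1.0000]
S = R + BᵀPB = [3] + [5.0000] = [8.0000]
BᵀPA = [-1.0000 -3.5000]
K = S⁻¹·BᵀPA = [-0.1250 -0.4375]
A−BK = [0.2500 -2.1250; -0.5000 -0.2500]
AᵀP(A−BK) = [0.1250 0.0625; 0.0625 1.7188]
P' = Q + AᵀP(A−BK) = [9.3750 3.0625; 3.0625 2.7188]
tr(P') = 12.0938


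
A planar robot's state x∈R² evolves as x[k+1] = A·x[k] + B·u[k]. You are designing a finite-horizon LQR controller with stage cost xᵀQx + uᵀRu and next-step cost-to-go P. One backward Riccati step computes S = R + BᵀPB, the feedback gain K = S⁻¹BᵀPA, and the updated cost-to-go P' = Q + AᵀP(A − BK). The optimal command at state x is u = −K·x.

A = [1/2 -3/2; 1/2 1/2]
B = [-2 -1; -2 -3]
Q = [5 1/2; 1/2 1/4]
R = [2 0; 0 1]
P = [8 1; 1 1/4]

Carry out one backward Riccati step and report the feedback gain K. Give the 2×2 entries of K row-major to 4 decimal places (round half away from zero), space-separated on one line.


BᵀP = [-18.0000 -2.5000; -11.0000 -1.7500]
S = R + BᵀPB = [2 0; 0 1] + [41.0000 25.5000; 25.5000 16.2500] = [43.0000 25.5000; 25.5000 17.2500]
BᵀPA = [-10.2500 25.7500; -6.3750 15.6250]
K = S⁻¹·BᵀPA = [-0.1557 0.5000; -0.1393 0.1667]
A−BK = [0.0492 -0.3333; -0.2295 2.0000]
AᵀP(A−BK) = [0.0779 -0.2500; -0.2500 1.0833]
P' = Q + AᵀP(A−BK) = [5.0779 0.2500; 0.2500 1.3333]
tr(P') = 6.4112

-0.1557 0.5000 -0.1393 0.1667


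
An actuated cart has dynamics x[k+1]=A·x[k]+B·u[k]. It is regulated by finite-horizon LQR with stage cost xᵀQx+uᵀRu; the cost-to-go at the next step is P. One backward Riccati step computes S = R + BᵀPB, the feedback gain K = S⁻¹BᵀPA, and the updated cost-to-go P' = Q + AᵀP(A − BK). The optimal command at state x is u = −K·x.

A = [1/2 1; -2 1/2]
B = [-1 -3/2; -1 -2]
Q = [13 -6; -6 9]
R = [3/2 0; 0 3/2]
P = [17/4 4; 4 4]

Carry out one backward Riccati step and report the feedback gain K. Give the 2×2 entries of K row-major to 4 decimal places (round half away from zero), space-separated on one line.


BᵀP = [-8.2500 -8.0000; -14.3750 -14.0000]
S = R + BᵀPB = [3/2 0; 0 3/2] + [16.2500 28.3750; 28.3750 49.5625] = [17.7500 28.3750; 28.3750 51.0625]
BᵀPA = [11.8750 -12.2500; 20.8125 -21.3750]
K = S⁻¹·BᵀPA = [0.1562 -0.1877; 0.3208 -0.3143]
A−BK = [1.1374 0.3408; -1.2022 -0.3163]
AᵀP(A−BK) = [0.5312 -0.1047; -0.1047 0.2325]
P' = Q + AᵀP(A−BK) = [13.5312 -6.1047; -6.1047 9.2325]
tr(P') = 22.7637

0.1562 -0.1877 0.3208 -0.3143


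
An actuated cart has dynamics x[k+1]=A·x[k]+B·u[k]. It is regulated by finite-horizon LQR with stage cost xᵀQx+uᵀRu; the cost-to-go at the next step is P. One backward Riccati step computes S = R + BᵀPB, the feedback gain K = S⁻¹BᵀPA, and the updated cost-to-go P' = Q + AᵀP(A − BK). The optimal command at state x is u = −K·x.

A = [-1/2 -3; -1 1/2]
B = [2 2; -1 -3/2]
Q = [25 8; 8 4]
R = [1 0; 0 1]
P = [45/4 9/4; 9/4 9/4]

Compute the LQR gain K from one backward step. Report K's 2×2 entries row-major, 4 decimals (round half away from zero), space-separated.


-0.7085 -1.3585 0.4157 -0.1698

BᵀP = [20.2500 2.2500; 19.1250 1.1250]
S = R + BᵀPB = [1 0; 0 1] + [38.2500 37.1250; 37.1250 36.5625] = [39.2500 37.1250; 37.1250 37.5625]
BᵀPA = [-12.3750 -59.6250; -10.6875 -56.8125]
K = S⁻¹·BᵀPA = [-0.7085 -1.3585; 0.4157 -0.1698]
A−BK = [0.0856 0.0566; -1.0849 -1.1132]
AᵀP(A−BK) = [2.9878 3.3113; 3.3113 4.4151]
P' = Q + AᵀP(A−BK) = [27.9878 11.3113; 11.3113 8.4151]
tr(P') = 36.4029


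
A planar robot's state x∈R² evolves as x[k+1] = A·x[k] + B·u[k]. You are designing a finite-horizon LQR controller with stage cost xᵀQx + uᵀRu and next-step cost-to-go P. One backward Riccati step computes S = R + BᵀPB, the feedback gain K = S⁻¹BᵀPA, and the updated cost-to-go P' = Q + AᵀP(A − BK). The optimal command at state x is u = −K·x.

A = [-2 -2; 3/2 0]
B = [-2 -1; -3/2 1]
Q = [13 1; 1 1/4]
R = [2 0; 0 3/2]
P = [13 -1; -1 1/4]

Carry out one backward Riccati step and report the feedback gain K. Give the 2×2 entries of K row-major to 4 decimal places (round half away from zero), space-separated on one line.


BᵀP = [-24.5000 1.6250; -14.0000 1.2500]
S = R + BᵀPB = [2 0; 0 3/2] + [46.5625 26.1250; 26.1250 15.2500] = [48.5625 26.1250; 26.1250 16.7500]
BᵀPA = [51.4375 49.0000; 29.8750 28.0000]
K = S⁻¹·BᵀPA = [0.6195 0.6818; 0.8174 0.6083]
A−BK = [0.0563 -0.0282; 1.6118 0.4144]
AᵀP(A−BK) = [2.2788 1.7589; 1.7589 1.5612]
P' = Q + AᵀP(A−BK) = [15.2788 2.7589; 2.7589 1.8112]
tr(P') = 17.0901

0.6195 0.6818 0.8174 0.6083


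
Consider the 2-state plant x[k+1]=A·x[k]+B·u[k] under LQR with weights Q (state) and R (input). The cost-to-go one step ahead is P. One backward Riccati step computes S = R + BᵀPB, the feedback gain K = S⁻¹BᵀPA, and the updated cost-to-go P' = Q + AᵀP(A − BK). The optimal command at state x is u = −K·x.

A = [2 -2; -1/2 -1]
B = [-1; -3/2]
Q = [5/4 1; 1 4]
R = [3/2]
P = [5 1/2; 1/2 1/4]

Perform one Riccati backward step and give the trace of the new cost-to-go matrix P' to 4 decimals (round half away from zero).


14.3850

BᵀP = [-5.7500 -0.8750]
S = R + BᵀPB = [3/2] + [7.0625] = [8.5625]
BᵀPA = [-11.0625 12.3750]
K = S⁻¹·BᵀPA = [-1.2920 1.4453]
A−BK = [0.7080 -0.5547; -2.4380 1.1679]
AᵀP(A−BK) = [4.7701 -4.3869; -4.3869 4.3650]
P' = Q + AᵀP(A−BK) = [6.0201 -3.3869; -3.3869 8.3650]
tr(P') = 14.3850


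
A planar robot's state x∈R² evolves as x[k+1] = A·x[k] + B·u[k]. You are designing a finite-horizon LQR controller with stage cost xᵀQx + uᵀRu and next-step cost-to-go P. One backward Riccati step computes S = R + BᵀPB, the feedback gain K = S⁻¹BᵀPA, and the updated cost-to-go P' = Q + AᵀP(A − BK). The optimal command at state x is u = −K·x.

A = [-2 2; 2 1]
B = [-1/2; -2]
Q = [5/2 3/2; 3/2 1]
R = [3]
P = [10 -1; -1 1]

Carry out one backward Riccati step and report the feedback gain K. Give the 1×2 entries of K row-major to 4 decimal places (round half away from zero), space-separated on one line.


BᵀP = [-3.0000 -1.5000]
S = R + BᵀPB = [3] + [4.5000] = [7.5000]
BᵀPA = [3.0000 -7.5000]
K = S⁻¹·BᵀPA = [0.4000 -1.0000]
A−BK = [-1.8000 1.5000; 2.8000 -1.0000]
AᵀP(A−BK) = [50.8000 -37.0000; -37.0000 29.5000]
P' = Q + AᵀP(A−BK) = [53.3000 -35.5000; -35.5000 30.5000]
tr(P') = 83.8000

0.4000 -1.0000


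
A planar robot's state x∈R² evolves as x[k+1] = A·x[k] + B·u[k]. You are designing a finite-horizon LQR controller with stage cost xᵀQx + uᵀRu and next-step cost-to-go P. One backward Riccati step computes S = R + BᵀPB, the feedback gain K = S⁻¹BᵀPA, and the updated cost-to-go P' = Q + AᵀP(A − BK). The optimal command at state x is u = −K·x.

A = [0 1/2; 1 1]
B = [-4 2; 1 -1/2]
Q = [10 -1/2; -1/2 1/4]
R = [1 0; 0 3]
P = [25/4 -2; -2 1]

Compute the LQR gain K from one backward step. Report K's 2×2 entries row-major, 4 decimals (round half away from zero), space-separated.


BᵀP = [-27.0000 9.0000; 13.5000 -4.5000]
S = R + BᵀPB = [1 0; 0 3] + [117.0000 -58.5000; -58.5000 29.2500] = [118.0000 -58.5000; -58.5000 32.2500]
BᵀPA = [9.0000 -4.5000; -4.5000 2.2500]
K = S⁻¹·BᵀPA = [0.0705 -0.0352; -0.0117 0.0059]
A−BK = [0.3053 0.3474; 0.9237 1.0382]
AᵀP(A−BK) = [0.3131 0.3434; 0.3434 0.3908]
P' = Q + AᵀP(A−BK) = [10.3131 -0.1566; -0.1566 0.6408]
tr(P') = 10.9539

0.0705 -0.0352 -0.0117 0.0059


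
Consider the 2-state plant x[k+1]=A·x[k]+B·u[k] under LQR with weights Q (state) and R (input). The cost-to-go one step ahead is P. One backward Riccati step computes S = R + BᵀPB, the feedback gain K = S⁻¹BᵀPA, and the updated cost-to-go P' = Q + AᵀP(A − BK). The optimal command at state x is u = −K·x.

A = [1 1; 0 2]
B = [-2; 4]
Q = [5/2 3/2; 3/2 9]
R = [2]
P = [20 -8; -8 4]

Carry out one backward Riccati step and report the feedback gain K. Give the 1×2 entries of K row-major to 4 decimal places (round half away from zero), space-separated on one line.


BᵀP = [-72.0000 32.0000]
S = R + BᵀPB = [2] + [272.0000] = [274.0000]
BᵀPA = [-72.0000 -8.0000]
K = S⁻¹·BᵀPA = [-0.2628 -0.0292]
A−BK = [0.4745 0.9416; 1.0511 2.1168]
AᵀP(A−BK) = [1.0803 1.8978; 1.8978 3.7664]
P' = Q + AᵀP(A−BK) = [3.5803 3.3978; 3.3978 12.7664]
tr(P') = 16.3467

-0.2628 -0.0292


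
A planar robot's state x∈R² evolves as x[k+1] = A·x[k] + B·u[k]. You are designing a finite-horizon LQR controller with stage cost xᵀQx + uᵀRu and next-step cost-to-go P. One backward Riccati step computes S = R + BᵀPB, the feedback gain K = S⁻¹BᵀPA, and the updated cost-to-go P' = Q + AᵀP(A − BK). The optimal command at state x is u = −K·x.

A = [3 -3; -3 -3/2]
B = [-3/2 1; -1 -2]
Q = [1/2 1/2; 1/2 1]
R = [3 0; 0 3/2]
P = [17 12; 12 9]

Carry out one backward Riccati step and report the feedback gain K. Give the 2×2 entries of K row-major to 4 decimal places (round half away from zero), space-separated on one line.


BᵀP = [-37.5000 -27.0000; -7.0000 -6.0000]
S = R + BᵀPB = [3 0; 0 3/2] + [83.2500 16.5000; 16.5000 5.0000] = [86.2500 16.5000; 16.5000 6.5000]
BᵀPA = [-31.5000 153.0000; -3.0000 30.0000]
K = S⁻¹·BᵀPA = [-0.5384 1.7321; 0.9051 0.2185]
A−BK = [1.2874 -0.6203; -1.7282 0.6691]
AᵀP(A−BK) = [3.7568 -3.2828; -3.2828 9.6817]
P' = Q + AᵀP(A−BK) = [4.2568 -2.7828; -2.7828 10.6817]
tr(P') = 14.9386

-0.5384 1.7321 0.9051 0.2185


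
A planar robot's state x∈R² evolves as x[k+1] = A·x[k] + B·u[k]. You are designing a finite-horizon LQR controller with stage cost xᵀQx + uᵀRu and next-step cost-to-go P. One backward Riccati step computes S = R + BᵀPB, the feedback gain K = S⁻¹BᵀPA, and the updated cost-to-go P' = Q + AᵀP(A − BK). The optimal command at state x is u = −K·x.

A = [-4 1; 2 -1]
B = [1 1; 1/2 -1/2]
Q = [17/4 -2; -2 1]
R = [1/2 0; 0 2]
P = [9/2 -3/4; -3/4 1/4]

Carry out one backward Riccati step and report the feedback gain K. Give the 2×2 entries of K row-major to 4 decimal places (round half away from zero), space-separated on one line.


-2.9974 0.7784 -1.0871 0.3140

BᵀP = [4.1250 -0.6250; 4.8750 -0.8750]
S = R + BᵀPB = [1/2 0; 0 2] + [3.8125 4.4375; 4.4375 5.3125] = [4.3125 4.4375; 4.4375 7.3125]
BᵀPA = [-17.7500 4.7500; -21.2500 5.7500]
K = S⁻¹·BᵀPA = [-2.9974 0.7784; -1.0871 0.3140]
A−BK = [0.0844 -0.0923; 2.9551 -1.2322]
AᵀP(A−BK) = [8.6966 -2.5119; -2.5119 0.7474]
P' = Q + AᵀP(A−BK) = [12.9466 -4.5119; -4.5119 1.7474]
tr(P') = 14.6939


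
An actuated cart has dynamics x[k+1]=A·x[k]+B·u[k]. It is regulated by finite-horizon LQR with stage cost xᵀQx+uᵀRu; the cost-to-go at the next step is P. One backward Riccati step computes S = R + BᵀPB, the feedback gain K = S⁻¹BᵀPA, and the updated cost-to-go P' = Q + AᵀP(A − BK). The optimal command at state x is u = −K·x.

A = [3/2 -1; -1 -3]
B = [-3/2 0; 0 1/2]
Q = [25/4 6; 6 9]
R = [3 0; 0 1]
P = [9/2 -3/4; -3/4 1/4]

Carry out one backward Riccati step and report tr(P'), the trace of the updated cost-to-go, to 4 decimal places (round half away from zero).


19.5535

BᵀP = [-6.7500 1.1250; -0.3750 0.1250]
S = R + BᵀPB = [3 0; 0 1] + [10.1250 0.5625; 0.5625 0.0625] = [13.1250 0.5625; 0.5625 1.0625]
BᵀPA = [-11.2500 3.3750; -0.6875 0.0000]
K = S⁻¹·BᵀPA = [-0.8487 0.2631; -0.1978 -0.1393]
A−BK = [0.2270 -0.6053; -0.9011 -2.9304]
AᵀP(A−BK) = [2.9415 -0.5107; -0.5107 1.3620]
P' = Q + AᵀP(A−BK) = [9.1915 5.4893; 5.4893 10.3620]
tr(P') = 19.5535


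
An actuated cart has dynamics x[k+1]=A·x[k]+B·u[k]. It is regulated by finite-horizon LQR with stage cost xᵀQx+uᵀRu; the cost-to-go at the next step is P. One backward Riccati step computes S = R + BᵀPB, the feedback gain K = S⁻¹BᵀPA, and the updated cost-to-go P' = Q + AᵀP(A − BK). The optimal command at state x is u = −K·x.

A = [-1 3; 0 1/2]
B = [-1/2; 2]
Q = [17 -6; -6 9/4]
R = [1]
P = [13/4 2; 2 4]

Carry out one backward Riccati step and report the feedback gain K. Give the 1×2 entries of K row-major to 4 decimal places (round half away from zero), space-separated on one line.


BᵀP = [2.3750 7.0000]
S = R + BᵀPB = [1] + [12.8125] = [13.8125]
BᵀPA = [-2.3750 10.6250]
K = S⁻¹·BᵀPA = [-0.1719 0.7692]
A−BK = [-1.0860 3.3846; 0.3439 -1.0385]
AᵀP(A−BK) = [2.8416 -8.9231; -8.9231 28.0769]
P' = Q + AᵀP(A−BK) = [19.8416 -14.9231; -14.9231 30.3269]
tr(P') = 50.1686

-0.1719 0.7692


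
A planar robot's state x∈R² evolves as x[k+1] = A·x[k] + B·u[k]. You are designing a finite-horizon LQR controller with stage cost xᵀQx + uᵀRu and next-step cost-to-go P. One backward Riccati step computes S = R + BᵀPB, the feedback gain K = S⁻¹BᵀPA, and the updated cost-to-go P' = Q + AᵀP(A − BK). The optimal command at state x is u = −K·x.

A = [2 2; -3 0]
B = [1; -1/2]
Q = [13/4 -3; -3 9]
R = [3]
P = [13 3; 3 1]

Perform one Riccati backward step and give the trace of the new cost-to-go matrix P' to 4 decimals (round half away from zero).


BᵀP = [11.5000 2.5000]
S = R + BᵀPB = [3] + [10.2500] = [13.2500]
BᵀPA = [15.5000 23.0000]
K = S⁻¹·BᵀPA = [1.1698 1.7358]
A−BK = [0.8302 0.2642; -2.4151 0.8679]
AᵀP(A−BK) = [6.8679 7.0943; 7.0943 12.0755]
P' = Q + AᵀP(A−BK) = [10.1179 4.0943; 4.0943 21.0755]
tr(P') = 31.1934

31.1934


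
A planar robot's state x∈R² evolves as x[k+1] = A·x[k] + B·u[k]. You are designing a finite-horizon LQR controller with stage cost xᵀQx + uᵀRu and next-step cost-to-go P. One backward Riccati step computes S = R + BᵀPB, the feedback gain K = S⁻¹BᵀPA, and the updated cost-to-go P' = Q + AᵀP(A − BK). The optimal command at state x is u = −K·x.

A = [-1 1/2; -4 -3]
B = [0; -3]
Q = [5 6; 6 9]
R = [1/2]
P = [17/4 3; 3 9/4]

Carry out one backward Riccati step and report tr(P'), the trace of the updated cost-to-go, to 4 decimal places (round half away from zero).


BᵀP = [-9.0000 -6.7500]
S = R + BᵀPB = [1/2] + [20.2500] = [20.7500]
BᵀPA = [36.0000 15.7500]
K = S⁻¹·BᵀPA = [1.7349 0.7590]
A−BK = [-1.0000 0.5000; 1.2048 -0.7229]
AᵀP(A−BK) = [1.7922 0.5497; 0.5497 0.3577]
P' = Q + AᵀP(A−BK) = [6.7922 6.5497; 6.5497 9.3577]
tr(P') = 16.1498

16.1498


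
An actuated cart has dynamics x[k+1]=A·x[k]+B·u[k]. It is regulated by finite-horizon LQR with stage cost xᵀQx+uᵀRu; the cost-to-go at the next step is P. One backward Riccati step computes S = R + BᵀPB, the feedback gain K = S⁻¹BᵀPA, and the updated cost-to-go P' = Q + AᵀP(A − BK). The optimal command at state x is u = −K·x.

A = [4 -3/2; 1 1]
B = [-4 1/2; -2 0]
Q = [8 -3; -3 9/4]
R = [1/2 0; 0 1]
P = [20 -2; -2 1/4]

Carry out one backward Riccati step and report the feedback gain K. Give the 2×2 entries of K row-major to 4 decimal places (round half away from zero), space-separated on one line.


BᵀP = [-76.0000 7.5000; 10.0000 -1.0000]
S = R + BᵀPB = [1/2 0; 0 1] + [289.0000 -38.0000; -38.0000 5.0000] = [289.5000 -38.0000; -38.0000 6.0000]
BᵀPA = [-296.5000 121.5000; 39.0000 -16.0000]
K = S⁻¹·BᵀPA = [-1.0137 0.4130; 0.0802 -0.0512]
A−BK = [-0.0947 0.1775; -1.0273 1.8259]
AᵀP(A−BK) = [0.5742 -0.3080; -0.3080 0.2551]
P' = Q + AᵀP(A−BK) = [8.5742 -3.3080; -3.3080 2.5051]
tr(P') = 11.0794

-1.0137 0.4130 0.0802 -0.0512


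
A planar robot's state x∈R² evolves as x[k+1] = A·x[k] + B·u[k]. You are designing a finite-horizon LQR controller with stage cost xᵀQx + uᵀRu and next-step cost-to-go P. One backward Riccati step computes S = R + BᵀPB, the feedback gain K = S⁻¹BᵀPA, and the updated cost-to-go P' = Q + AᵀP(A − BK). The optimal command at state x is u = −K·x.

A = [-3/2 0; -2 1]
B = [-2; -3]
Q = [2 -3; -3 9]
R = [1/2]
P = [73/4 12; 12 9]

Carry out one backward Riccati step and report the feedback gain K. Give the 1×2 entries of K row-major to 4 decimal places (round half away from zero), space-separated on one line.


0.7060 -0.1709

BᵀP = [-72.5000 -51.0000]
S = R + BᵀPB = [1/2] + [298.0000] = [298.5000]
BᵀPA = [210.7500 -51.0000]
K = S⁻¹·BᵀPA = [0.7060 -0.1709]
A−BK = [-0.0879 -0.3417; 0.1181 0.4874]
AᵀP(A−BK) = [0.2666 0.0075; 0.0075 0.2864]
P' = Q + AᵀP(A−BK) = [2.2666 -2.9925; -2.9925 9.2864]
tr(P') = 11.5531


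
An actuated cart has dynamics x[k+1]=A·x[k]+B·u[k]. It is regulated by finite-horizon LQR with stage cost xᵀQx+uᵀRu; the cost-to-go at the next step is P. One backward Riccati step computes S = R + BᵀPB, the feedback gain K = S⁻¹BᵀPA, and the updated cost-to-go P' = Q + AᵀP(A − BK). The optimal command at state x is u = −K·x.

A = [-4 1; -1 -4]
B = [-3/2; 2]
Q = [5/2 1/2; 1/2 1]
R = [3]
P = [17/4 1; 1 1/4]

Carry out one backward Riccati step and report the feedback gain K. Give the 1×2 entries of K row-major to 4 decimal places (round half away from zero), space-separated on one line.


2.4463 -0.0496

BᵀP = [-4.3750 -1.0000]
S = R + BᵀPB = [3] + [4.5625] = [7.5625]
BᵀPA = [18.5000 -0.3750]
K = S⁻¹·BᵀPA = [2.4463 -0.0496]
A−BK = [-0.3306 0.9256; -5.8926 -3.9008]
AᵀP(A−BK) = [30.9938 -0.0826; -0.0826 0.2314]
P' = Q + AᵀP(A−BK) = [33.4938 0.4174; 0.4174 1.2314]
tr(P') = 34.7252


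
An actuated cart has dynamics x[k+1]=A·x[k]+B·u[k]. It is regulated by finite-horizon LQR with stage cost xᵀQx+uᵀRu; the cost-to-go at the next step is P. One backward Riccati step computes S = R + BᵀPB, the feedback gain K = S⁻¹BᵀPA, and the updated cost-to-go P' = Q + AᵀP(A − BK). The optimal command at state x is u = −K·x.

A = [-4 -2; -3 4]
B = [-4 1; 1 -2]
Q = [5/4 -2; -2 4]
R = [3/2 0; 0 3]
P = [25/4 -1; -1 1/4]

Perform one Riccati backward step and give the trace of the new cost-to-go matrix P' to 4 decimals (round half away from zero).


BᵀP = [-26.0000 4.2500; 8.2500 -1.5000]
S = R + BᵀPB = [3/2 0; 0 3] + [108.2500 -34.5000; -34.5000 11.2500] = [109.7500 -34.5000; -34.5000 14.2500]
BᵀPA = [91.2500 69.0000; -28.5000 -22.5000]
K = S⁻¹·BᵀPA = [0.8485 0.5539; 0.0542 -0.2378]
A−BK = [-0.6603 0.4536; -3.7401 2.9704]
AᵀP(A−BK) = [2.3716 -0.3251; -0.3251 1.4270]
P' = Q + AᵀP(A−BK) = [3.6216 -2.3251; -2.3251 5.4270]
tr(P') = 9.0485

9.0485


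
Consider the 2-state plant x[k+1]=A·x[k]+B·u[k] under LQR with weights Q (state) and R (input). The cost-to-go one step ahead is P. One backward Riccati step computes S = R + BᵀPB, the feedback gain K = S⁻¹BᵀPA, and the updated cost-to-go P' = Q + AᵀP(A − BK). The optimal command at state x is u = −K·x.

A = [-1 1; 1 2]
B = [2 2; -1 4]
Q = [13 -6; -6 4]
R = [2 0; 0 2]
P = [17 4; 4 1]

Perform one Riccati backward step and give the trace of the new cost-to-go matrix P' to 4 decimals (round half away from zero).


17.6166

BᵀP = [30.0000 7.0000; 50.0000 12.0000]
S = R + BᵀPB = [2 0; 0 2] + [53.0000 88.0000; 88.0000 148.0000] = [55.0000 88.0000; 88.0000 150.0000]
BᵀPA = [-23.0000 44.0000; -38.0000 74.0000]
K = S⁻¹·BᵀPA = [-0.2095 0.1739; -0.1304 0.3913]
A−BK = [-0.3202 -0.1304; 1.3123 0.6087]
AᵀP(A−BK) = [0.2253 -0.1304; -0.1304 0.3913]
P' = Q + AᵀP(A−BK) = [13.2253 -6.1304; -6.1304 4.3913]
tr(P') = 17.6166


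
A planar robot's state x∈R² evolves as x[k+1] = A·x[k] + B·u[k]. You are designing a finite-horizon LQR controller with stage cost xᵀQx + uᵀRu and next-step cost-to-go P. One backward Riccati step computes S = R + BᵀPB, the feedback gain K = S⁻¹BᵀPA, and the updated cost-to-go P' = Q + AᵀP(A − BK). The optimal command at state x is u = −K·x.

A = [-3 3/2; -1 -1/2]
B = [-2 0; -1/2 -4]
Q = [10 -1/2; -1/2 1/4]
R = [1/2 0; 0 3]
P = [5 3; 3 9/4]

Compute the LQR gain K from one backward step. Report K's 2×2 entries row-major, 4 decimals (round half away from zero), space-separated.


1.4017 -0.6130 0.1295 0.1018

BᵀP = [-11.5000 -7.1250; -12.0000 -9.0000]
S = R + BᵀPB = [1/2 0; 0 3] + [26.5625 28.5000; 28.5000 36.0000] = [27.0625 28.5000; 28.5000 39.0000]
BᵀPA = [41.6250 -13.6875; 45.0000 -13.5000]
K = S⁻¹·BᵀPA = [1.4017 -0.6130; 0.1295 0.1018]
A−BK = [-0.1966 0.2741; 0.2190 -0.3994]
AᵀP(A−BK) = [1.0756 -0.4406; -0.4406 0.2966]
P' = Q + AᵀP(A−BK) = [11.0756 -0.9406; -0.9406 0.5466]
tr(P') = 11.6222


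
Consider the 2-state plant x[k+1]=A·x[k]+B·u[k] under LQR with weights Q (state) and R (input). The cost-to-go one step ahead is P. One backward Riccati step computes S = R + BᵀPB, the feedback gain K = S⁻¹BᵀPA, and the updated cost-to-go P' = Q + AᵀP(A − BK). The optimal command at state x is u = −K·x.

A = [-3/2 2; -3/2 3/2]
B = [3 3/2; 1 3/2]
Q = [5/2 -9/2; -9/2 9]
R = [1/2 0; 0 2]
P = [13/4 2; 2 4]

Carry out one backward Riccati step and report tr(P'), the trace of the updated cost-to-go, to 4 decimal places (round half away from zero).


13.3165

BᵀP = [11.7500 10.0000; 7.8750 9.0000]
S = R + BᵀPB = [1/2 0; 0 2] + [45.2500 32.6250; 32.6250 25.3125] = [45.7500 32.6250; 32.6250 27.3125]
BᵀPA = [-32.6250 38.5000; -25.3125 29.2500]
K = S⁻¹·BᵀPA = [-0.3524 0.5252; -0.5058 0.4435]
A−BK = [0.3159 -0.2410; -0.3889 0.3095]
AᵀP(A−BK) = [1.0116 -0.8871; -0.8871 0.8049]
P' = Q + AᵀP(A−BK) = [3.5116 -5.3871; -5.3871 9.8049]
tr(P') = 13.3165
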